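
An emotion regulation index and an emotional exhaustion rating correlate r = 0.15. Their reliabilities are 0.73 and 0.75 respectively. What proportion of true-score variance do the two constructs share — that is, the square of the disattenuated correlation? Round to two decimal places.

0.04

Disattenuated r = 0.15 / √(0.73 × 0.75) = 0.15 / 0.7399 = 0.2027.
Shared true-score variance = 0.2027² = 0.0411 ≈ 0.04.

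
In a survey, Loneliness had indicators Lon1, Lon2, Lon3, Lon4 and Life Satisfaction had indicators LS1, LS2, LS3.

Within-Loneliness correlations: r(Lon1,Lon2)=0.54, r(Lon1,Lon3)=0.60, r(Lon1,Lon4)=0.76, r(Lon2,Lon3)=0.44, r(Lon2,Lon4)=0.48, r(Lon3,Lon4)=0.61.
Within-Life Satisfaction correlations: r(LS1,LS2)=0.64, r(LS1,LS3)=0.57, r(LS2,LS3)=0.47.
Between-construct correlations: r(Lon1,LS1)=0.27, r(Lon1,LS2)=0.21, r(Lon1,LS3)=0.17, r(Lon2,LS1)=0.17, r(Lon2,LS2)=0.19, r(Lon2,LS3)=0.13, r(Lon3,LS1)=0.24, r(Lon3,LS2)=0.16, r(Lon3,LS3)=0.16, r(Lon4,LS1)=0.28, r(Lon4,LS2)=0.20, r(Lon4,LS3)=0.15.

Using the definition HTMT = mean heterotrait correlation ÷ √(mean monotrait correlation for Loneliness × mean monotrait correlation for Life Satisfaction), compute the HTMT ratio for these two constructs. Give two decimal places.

Between-construct mean = 2.33/12 = 0.1942.
Mean within-Lon = 3.43/6 = 0.5717; mean within-LS = 1.68/3 = 0.5600.
Geometric mean = √(0.5717 × 0.5600) = 0.5658.
HTMT = 0.1942 / 0.5658 = 0.34.

0.34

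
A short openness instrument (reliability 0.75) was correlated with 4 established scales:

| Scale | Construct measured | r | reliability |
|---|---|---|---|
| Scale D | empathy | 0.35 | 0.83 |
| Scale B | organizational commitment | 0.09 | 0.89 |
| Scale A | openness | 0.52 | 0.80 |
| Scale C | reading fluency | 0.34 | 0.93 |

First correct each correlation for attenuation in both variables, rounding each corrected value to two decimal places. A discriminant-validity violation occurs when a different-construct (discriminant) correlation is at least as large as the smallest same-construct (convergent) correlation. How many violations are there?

0

Disattenuated r (r / √(r_scale · r_new)):
  Scale D (disc): 0.35 / √(0.83·0.75) = 0.44
  Scale B (disc): 0.09 / √(0.89·0.75) = 0.11
  Scale A (conv): 0.52 / √(0.80·0.75) = 0.67
  Scale C (disc): 0.34 / √(0.93·0.75) = 0.41
Smallest convergent = 0.67. Discriminant values: 0.44, 0.11, 0.41; count ≥ 0.67 → 0.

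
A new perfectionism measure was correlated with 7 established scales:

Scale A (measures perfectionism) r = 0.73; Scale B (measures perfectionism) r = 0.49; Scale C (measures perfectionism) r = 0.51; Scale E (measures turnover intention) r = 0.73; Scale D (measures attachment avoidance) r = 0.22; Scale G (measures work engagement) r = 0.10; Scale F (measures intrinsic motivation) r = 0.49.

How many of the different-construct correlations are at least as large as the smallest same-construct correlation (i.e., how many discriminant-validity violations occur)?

2

Convergent (same construct = perfectionism): Scale A, Scale B, Scale C.
Smallest convergent = 0.49. Discriminant values: 0.73, 0.22, 0.10, 0.49; count ≥ 0.49 → 2.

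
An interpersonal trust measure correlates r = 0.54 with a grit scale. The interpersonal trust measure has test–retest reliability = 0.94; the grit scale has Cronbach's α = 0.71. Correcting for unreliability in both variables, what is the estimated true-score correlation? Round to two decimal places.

r_true = r_obs / √(r_xx · r_yy) = 0.54 / √(0.94 × 0.71) = 0.54 / √0.6674 = 0.54 / 0.8169 ≈ 0.66.

0.66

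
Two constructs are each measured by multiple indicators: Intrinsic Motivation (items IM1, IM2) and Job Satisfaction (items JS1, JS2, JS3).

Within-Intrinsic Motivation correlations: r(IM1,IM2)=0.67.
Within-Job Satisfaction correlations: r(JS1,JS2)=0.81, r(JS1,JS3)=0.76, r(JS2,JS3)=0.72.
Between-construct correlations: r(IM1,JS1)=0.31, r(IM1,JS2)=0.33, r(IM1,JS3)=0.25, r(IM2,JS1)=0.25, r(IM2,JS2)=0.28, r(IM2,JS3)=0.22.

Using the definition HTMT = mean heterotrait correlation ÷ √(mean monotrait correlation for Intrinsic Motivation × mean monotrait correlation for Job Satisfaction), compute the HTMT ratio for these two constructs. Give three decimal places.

Mean between = 1.64/6 = 0.2733.
Mean within-IM = 0.67/1 = 0.6700; mean within-JS = 2.29/3 = 0.7633.
Geometric mean = √(0.6700 × 0.7633) = 0.7151.
HTMT = 0.2733 / 0.7151 = 0.382.

0.382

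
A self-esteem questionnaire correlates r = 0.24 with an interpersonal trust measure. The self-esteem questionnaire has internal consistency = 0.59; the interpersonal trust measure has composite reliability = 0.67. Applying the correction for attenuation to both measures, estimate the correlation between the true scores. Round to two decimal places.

0.38

r_true = r_obs / √(r_xx · r_yy) = 0.24 / √(0.59 × 0.67) = 0.24 / √0.3953 = 0.24 / 0.6287 ≈ 0.38.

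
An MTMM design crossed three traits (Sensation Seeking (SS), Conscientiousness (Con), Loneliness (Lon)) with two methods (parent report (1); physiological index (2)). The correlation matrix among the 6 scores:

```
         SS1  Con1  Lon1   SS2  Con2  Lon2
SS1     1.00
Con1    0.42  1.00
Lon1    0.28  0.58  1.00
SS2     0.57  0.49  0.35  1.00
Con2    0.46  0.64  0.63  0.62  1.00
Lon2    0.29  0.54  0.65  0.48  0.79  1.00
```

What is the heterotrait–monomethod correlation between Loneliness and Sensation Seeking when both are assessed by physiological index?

0.48

Different traits, same method: r(Lon2, SS2) = 0.48.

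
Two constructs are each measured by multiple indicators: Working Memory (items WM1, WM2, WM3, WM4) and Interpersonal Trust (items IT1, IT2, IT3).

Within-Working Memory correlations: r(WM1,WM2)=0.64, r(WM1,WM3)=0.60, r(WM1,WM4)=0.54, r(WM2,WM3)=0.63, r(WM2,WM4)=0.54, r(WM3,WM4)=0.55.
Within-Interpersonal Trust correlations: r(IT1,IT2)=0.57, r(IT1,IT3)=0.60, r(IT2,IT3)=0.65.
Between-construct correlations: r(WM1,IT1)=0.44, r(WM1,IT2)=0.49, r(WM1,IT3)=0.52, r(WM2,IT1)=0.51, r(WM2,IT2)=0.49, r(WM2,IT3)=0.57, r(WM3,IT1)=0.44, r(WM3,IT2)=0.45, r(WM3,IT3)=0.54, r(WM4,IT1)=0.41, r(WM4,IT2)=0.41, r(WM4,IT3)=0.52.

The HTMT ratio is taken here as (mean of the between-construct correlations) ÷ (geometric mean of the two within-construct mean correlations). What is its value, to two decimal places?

Mean heterotrait r = 5.79/12 = 0.4825.
Mean within-WM = 3.50/6 = 0.5833; mean within-IT = 1.82/3 = 0.6067.
Geometric mean = √(0.5833 × 0.6067) = 0.5949.
HTMT = 0.4825 / 0.5949 = 0.81.

0.81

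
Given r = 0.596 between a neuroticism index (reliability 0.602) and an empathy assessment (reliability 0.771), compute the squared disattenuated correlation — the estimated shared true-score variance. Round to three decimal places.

Disattenuated r = 0.596 / √(0.602 × 0.771) = 0.596 / 0.6813 = 0.8748.
Shared true-score variance = 0.8748² = 0.7653 ≈ 0.765.

0.765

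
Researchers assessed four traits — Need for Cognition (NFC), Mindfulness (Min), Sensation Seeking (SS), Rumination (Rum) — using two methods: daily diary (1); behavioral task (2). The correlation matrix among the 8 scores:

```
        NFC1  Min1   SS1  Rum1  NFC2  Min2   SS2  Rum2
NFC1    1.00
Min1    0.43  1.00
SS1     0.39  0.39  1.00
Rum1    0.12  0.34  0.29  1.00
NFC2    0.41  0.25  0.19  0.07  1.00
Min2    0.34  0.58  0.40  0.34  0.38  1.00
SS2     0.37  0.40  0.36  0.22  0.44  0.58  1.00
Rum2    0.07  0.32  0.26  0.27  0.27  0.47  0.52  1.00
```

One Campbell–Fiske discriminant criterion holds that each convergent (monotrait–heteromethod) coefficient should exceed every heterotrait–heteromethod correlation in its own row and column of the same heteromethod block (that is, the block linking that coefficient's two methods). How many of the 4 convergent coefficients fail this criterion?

2

Convergent coefficients and their comparison sets:
NFC (methods 1·2): 0.41 vs {0.34, 0.25, 0.37, 0.19, 0.07, 0.07} → pass.
Min (methods 1·2): 0.58 vs {0.25, 0.34, 0.40, 0.40, 0.32, 0.34} → pass.
SS (methods 1·2): 0.36 vs {0.19, 0.37, 0.40, 0.40, 0.26, 0.22} → fail.
Rum (methods 1·2): 0.27 vs {0.07, 0.07, 0.34, 0.32, 0.22, 0.26} → fail.
2 of 4 fail.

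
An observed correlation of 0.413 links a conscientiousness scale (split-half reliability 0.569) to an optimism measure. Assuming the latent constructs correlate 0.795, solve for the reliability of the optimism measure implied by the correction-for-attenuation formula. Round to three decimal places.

r_true = r_obs / √(r_xx · r_yy) ⇒ 0.795 = 0.413 / √(0.569 · r_yy).
√(0.569 · r_yy) = 0.413 / 0.795 = 0.5195; 0.569 · r_yy = 0.2699; r_yy = 0.2699 / 0.569 ≈ 0.474.

0.474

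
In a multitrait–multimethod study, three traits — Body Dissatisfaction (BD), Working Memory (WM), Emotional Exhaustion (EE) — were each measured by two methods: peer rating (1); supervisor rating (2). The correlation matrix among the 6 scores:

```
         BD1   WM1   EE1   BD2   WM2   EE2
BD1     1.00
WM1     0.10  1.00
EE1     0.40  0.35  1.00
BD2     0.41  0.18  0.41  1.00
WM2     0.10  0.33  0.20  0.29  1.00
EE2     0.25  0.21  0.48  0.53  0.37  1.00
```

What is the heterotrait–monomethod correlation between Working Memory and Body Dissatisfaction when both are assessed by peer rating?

0.10

Different traits, same method: r(WM1, BD1) = 0.10.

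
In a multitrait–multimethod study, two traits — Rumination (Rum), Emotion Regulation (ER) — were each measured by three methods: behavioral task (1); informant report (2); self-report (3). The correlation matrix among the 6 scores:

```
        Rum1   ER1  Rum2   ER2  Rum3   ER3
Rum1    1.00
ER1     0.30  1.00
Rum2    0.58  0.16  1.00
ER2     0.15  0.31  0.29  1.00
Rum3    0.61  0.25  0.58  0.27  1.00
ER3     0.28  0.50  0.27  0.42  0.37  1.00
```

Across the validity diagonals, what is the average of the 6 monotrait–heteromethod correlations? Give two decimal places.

Convergent values: 0.58, 0.61, 0.58, 0.31, 0.50, 0.42; mean = 3.00/6 = 0.50.

0.50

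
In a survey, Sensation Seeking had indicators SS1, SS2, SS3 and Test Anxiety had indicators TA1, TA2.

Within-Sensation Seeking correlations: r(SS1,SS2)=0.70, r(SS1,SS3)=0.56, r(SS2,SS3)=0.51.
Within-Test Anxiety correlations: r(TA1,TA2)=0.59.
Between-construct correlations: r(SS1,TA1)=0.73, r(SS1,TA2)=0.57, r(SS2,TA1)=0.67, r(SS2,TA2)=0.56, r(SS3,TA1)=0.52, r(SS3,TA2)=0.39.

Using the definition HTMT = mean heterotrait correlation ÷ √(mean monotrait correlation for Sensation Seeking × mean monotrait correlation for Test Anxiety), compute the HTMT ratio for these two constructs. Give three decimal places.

Between-construct mean = 3.44/6 = 0.5733.
Mean within-SS = 1.77/3 = 0.5900; mean within-TA = 0.59/1 = 0.5900.
Geometric mean = √(0.5900 × 0.5900) = 0.5900.
HTMT = 0.5733 / 0.5900 = 0.972.

0.972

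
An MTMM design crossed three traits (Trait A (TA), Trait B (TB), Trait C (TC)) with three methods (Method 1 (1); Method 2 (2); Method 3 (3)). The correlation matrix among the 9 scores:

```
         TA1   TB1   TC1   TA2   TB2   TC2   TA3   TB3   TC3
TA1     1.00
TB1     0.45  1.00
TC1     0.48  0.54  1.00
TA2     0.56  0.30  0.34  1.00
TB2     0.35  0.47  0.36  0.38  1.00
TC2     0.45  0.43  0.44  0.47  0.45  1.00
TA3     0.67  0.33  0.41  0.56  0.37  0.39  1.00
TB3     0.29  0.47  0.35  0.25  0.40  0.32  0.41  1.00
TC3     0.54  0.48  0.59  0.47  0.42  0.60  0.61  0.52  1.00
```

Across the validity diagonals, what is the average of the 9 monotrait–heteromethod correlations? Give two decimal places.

0.53

Convergent values: 0.56, 0.67, 0.56, 0.47, 0.47, 0.40, 0.44, 0.59, 0.60; mean = 4.76/9 = 0.53.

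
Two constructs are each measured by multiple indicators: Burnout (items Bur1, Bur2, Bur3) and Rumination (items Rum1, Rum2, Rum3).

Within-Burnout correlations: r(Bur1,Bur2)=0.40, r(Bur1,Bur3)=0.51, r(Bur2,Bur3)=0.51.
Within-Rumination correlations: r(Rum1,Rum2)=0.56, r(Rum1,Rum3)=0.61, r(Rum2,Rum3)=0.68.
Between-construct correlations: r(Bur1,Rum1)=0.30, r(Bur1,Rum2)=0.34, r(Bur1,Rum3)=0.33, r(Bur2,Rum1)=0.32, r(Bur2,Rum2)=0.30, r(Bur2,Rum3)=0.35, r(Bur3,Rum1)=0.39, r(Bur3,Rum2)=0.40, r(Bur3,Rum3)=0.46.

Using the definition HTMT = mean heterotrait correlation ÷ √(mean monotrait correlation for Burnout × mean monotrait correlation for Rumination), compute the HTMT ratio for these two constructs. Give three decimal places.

0.656

Mean between = 3.19/9 = 0.3544.
Mean within-Bur = 1.42/3 = 0.4733; mean within-Rum = 1.85/3 = 0.6167.
Geometric mean = √(0.4733 × 0.6167) = 0.5403.
HTMT = 0.3544 / 0.5403 = 0.656.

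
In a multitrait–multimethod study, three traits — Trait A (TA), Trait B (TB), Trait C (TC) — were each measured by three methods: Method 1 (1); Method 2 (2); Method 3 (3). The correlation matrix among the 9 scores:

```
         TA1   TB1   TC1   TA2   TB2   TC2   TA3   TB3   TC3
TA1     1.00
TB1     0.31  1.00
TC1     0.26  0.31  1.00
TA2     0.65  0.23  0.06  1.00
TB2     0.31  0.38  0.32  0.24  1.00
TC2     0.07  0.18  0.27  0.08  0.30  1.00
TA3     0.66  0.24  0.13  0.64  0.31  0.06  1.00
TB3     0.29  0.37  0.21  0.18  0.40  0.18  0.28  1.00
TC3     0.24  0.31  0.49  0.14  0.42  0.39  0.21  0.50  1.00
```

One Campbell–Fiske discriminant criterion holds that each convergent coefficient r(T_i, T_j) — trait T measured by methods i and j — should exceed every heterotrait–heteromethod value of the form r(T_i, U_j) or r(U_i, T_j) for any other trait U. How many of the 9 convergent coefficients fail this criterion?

3

Convergent coefficients and their comparison sets:
TA (methods 1·2): 0.65 vs {0.31, 0.23, 0.07, 0.06} → pass.
TA (methods 1·3): 0.66 vs {0.29, 0.24, 0.24, 0.13} → pass.
TA (methods 2·3): 0.64 vs {0.18, 0.31, 0.14, 0.06} → pass.
TB (methods 1·2): 0.38 vs {0.23, 0.31, 0.18, 0.32} → pass.
TB (methods 1·3): 0.37 vs {0.24, 0.29, 0.31, 0.21} → pass.
TB (methods 2·3): 0.40 vs {0.31, 0.18, 0.42, 0.18} → fail.
TC (methods 1·2): 0.27 vs {0.06, 0.07, 0.32, 0.18} → fail.
TC (methods 1·3): 0.49 vs {0.13, 0.24, 0.21, 0.31} → pass.
TC (methods 2·3): 0.39 vs {0.06, 0.14, 0.18, 0.42} → fail.
3 of 9 fail.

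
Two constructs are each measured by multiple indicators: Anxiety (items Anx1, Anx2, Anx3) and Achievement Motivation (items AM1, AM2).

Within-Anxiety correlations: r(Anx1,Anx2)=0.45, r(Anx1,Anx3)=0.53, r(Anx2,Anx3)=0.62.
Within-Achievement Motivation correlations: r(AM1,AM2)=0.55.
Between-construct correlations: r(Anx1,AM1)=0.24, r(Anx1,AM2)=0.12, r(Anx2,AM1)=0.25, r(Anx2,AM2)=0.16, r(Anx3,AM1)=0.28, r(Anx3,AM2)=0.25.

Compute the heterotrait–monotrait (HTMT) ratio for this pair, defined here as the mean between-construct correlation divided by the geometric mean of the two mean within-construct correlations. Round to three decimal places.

0.400

Mean between = 1.30/6 = 0.2167.
Mean within-Anx = 1.60/3 = 0.5333; mean within-AM = 0.55/1 = 0.5500.
Geometric mean = √(0.5333 × 0.5500) = 0.5416.
HTMT = 0.2167 / 0.5416 = 0.400.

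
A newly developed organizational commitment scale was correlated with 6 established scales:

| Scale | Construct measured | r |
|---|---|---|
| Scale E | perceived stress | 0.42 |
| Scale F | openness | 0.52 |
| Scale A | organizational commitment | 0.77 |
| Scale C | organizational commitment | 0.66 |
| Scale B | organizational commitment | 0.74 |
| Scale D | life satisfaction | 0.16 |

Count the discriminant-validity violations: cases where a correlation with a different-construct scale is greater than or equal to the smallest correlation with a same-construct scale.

0

Convergent (same construct = organizational commitment): Scale A, Scale C, Scale B.
Smallest convergent = 0.66. Discriminant values: 0.42, 0.52, 0.16; count ≥ 0.66 → 0.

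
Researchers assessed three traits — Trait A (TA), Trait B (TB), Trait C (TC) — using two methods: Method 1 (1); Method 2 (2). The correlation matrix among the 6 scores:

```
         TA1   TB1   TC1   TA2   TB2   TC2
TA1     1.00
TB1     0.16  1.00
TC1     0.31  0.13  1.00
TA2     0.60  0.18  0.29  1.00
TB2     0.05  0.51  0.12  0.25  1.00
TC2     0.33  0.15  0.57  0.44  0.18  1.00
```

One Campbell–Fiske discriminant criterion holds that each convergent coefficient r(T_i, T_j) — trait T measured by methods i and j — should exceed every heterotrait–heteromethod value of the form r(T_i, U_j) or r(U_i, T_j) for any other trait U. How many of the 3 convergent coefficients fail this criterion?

Each convergent coefficient versus the relevant comparison correlations:
TA (methods 1·2): 0.60 vs {0.05, 0.18, 0.33, 0.29} → pass.
TB (methods 1·2): 0.51 vs {0.18, 0.05, 0.15, 0.12} → pass.
TC (methods 1·2): 0.57 vs {0.29, 0.33, 0.12, 0.15} → pass.
0 of 3 fail.

0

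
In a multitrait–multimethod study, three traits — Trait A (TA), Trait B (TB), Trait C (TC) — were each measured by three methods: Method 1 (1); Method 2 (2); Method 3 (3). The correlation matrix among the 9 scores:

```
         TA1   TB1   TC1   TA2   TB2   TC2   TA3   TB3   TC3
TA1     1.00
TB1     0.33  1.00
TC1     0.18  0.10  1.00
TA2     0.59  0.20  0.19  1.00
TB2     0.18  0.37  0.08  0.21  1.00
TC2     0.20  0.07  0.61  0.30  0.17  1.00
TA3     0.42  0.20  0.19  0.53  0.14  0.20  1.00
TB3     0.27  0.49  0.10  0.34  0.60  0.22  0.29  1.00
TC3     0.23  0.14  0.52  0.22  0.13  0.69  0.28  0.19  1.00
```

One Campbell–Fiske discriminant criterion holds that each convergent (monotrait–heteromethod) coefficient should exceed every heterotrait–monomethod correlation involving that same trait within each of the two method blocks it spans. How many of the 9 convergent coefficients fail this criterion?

Convergent coefficients and their comparison sets:
TA (methods 1·2): 0.59 vs {0.33, 0.21, 0.18, 0.30} → pass.
TA (methods 1·3): 0.42 vs {0.33, 0.29, 0.18, 0.28} → pass.
TA (methods 2·3): 0.53 vs {0.21, 0.29, 0.30, 0.28} → pass.
TB (methods 1·2): 0.37 vs {0.33, 0.21, 0.10, 0.17} → pass.
TB (methods 1·3): 0.49 vs {0.33, 0.29, 0.10, 0.19} → pass.
TB (methods 2·3): 0.60 vs {0.21, 0.29, 0.17, 0.19} → pass.
TC (methods 1·2): 0.61 vs {0.18, 0.30, 0.10, 0.17} → pass.
TC (methods 1·3): 0.52 vs {0.18, 0.28, 0.10, 0.19} → pass.
TC (methods 2·3): 0.69 vs {0.30, 0.28, 0.17, 0.19} → pass.
0 of 9 fail.

0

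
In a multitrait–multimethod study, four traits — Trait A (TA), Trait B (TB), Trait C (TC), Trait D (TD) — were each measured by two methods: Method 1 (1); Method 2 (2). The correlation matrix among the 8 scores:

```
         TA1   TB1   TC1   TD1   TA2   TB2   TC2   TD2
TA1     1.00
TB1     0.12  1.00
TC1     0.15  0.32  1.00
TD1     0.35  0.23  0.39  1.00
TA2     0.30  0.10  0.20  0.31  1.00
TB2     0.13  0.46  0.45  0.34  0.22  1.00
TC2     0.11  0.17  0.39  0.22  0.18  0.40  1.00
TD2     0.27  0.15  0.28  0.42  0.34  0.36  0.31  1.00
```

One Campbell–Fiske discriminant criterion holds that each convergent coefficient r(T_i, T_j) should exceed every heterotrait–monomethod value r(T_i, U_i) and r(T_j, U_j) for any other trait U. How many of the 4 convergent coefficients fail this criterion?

2

Convergent coefficients and their comparison sets:
TA (methods 1·2): 0.30 vs {0.12, 0.22, 0.15, 0.18, 0.35, 0.34} → fail.
TB (methods 1·2): 0.46 vs {0.12, 0.22, 0.32, 0.40, 0.23, 0.36} → pass.
TC (methods 1·2): 0.39 vs {0.15, 0.18, 0.32, 0.40, 0.39, 0.31} → fail.
TD (methods 1·2): 0.42 vs {0.35, 0.34, 0.23, 0.36, 0.39, 0.31} → pass.
2 of 4 fail.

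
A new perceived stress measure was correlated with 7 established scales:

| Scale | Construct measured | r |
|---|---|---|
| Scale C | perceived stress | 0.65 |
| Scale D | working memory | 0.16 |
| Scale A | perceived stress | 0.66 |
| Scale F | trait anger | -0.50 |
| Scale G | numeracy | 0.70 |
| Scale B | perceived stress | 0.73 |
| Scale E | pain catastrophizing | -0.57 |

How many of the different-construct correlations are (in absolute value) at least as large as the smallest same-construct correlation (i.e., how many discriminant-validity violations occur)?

Convergent (same construct = perceived stress): Scale C, Scale A, Scale B.
Smallest convergent = 0.65. Discriminant |r|: 0.16, 0.50, 0.70, 0.57; count ≥ 0.65 → 1.

1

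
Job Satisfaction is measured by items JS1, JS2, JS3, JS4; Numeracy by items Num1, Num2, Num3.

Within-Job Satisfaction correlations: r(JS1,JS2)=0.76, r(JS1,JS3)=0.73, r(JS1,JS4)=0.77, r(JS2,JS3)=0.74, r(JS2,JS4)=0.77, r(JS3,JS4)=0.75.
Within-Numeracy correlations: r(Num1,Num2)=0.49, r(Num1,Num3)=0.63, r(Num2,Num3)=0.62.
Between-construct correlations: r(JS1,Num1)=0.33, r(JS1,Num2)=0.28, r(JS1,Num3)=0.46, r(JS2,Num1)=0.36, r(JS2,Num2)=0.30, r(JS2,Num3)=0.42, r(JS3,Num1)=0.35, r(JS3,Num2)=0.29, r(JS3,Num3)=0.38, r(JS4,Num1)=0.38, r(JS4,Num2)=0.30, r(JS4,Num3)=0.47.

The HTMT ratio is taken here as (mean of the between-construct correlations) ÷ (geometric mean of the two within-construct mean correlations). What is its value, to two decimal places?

0.54

Mean between = 4.32/12 = 0.3600.
Mean within-JS = 4.52/6 = 0.7533; mean within-Num = 1.74/3 = 0.5800.
Geometric mean = √(0.7533 × 0.5800) = 0.6610.
HTMT = 0.3600 / 0.6610 = 0.54.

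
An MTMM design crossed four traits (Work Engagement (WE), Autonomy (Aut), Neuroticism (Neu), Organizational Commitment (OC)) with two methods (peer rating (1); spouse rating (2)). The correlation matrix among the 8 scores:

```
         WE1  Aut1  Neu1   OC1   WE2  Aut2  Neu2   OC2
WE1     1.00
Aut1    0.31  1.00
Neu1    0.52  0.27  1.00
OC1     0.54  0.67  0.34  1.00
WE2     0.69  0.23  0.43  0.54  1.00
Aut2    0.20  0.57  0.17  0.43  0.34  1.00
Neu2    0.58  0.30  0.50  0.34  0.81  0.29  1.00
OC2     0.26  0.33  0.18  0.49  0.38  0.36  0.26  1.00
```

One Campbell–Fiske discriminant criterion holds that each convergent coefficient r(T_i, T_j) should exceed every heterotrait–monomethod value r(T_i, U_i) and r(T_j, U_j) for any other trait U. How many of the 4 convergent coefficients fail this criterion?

Convergent coefficients and their comparison sets:
WE (methods 1·2): 0.69 vs {0.31, 0.34, 0.52, 0.81, 0.54, 0.38} → fail.
Aut (methods 1·2): 0.57 vs {0.31, 0.34, 0.27, 0.29, 0.67, 0.36} → fail.
Neu (methods 1·2): 0.50 vs {0.52, 0.81, 0.27, 0.29, 0.34, 0.26} → fail.
OC (methods 1·2): 0.49 vs {0.54, 0.38, 0.67, 0.36, 0.34, 0.26} → fail.
4 of 4 fail.

4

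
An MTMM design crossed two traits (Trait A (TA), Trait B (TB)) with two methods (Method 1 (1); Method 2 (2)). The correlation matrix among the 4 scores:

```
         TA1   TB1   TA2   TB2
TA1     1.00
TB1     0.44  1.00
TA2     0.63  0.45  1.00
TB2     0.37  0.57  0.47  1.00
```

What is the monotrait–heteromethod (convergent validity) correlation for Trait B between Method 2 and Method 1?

0.57

Same trait (TB), different methods: r(TB2, TB1) = 0.57.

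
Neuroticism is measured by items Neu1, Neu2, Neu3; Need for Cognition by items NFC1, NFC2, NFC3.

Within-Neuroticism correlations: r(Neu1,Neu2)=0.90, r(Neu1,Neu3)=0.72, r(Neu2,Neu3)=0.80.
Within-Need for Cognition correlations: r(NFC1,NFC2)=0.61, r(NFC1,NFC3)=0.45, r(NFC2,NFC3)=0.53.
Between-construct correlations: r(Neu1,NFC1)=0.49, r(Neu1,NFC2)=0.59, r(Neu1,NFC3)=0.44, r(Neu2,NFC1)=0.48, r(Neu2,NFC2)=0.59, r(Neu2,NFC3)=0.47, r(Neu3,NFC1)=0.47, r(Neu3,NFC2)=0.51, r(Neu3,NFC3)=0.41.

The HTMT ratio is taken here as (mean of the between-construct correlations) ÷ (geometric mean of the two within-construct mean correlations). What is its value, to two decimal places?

0.76

Between-construct mean = 4.45/9 = 0.4944.
Mean within-Neu = 2.42/3 = 0.8067; mean within-NFC = 1.59/3 = 0.5300.
Geometric mean = √(0.8067 × 0.5300) = 0.6539.
HTMT = 0.4944 / 0.6539 = 0.76.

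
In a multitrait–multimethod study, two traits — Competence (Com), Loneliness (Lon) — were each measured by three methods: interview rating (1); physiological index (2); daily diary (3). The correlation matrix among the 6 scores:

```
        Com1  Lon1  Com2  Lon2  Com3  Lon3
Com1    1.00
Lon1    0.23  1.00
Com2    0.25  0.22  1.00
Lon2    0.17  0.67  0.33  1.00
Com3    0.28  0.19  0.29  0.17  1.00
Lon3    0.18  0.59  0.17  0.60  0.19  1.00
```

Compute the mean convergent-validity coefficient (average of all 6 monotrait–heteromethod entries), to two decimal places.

0.45

Convergent values: 0.25, 0.28, 0.29, 0.67, 0.59, 0.60; mean = 2.68/6 = 0.45.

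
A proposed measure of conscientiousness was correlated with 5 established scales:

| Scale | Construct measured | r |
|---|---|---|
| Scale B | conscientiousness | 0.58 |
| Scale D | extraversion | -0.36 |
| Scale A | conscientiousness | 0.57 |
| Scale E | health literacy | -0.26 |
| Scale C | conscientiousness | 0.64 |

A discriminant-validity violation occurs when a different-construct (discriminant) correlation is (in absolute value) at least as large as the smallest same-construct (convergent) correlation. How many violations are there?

0

Convergent (same construct = conscientiousness): Scale B, Scale A, Scale C.
Smallest convergent = 0.57. Discriminant |r|: 0.36, 0.26; count ≥ 0.57 → 0.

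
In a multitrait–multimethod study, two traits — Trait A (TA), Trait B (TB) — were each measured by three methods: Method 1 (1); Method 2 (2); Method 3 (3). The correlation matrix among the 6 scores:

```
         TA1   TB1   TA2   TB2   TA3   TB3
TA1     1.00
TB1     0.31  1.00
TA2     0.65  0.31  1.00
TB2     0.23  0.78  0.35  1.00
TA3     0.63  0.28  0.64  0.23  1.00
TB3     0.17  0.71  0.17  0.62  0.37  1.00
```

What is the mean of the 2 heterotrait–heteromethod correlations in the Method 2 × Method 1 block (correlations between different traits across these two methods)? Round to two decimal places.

0.27

HTHM values (method 2 × method 1): 0.31, 0.23; mean = 0.54/2 = 0.27.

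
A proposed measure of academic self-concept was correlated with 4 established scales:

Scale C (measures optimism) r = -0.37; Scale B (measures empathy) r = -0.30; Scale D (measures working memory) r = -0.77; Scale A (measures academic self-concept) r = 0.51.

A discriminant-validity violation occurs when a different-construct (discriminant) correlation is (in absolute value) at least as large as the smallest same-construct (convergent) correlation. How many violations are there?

Convergent (same construct = academic self-concept): Scale A.
Smallest convergent = 0.51. Discriminant |r|: 0.37, 0.30, 0.77; count ≥ 0.51 → 1.

1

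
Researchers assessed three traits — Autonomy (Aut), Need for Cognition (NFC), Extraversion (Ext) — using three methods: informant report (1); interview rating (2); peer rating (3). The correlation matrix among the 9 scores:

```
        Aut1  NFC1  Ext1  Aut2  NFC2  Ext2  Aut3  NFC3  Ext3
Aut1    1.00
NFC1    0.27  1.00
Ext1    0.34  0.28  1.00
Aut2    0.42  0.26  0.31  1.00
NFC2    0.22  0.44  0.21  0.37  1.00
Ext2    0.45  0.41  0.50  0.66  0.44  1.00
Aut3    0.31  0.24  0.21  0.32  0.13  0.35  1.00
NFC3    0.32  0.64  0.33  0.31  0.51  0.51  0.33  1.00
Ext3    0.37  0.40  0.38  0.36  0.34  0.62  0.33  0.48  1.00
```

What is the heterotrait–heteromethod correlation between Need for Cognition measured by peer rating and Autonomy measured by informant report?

0.32

Different traits and methods: r(NFC3, Aut1) = 0.32.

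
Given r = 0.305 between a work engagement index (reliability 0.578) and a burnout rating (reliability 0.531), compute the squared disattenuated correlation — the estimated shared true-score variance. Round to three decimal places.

0.303

Disattenuated r = 0.305 / √(0.578 × 0.531) = 0.305 / 0.5540 = 0.5505.
Shared true-score variance = 0.5505² = 0.3031 ≈ 0.303.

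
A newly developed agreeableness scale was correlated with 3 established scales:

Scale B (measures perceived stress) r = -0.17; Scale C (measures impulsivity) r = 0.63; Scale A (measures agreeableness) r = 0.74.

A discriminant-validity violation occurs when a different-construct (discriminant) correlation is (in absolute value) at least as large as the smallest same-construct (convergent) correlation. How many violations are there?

Convergent (same construct = agreeableness): Scale A.
Smallest convergent = 0.74. Discriminant |r|: 0.17, 0.63; count ≥ 0.74 → 0.

0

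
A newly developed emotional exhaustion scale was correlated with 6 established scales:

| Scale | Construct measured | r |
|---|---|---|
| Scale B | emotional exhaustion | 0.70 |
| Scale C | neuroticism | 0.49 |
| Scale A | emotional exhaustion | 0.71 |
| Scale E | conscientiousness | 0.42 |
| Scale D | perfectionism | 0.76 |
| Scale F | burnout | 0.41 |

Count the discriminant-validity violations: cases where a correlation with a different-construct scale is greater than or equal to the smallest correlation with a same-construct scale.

Convergent (same construct = emotional exhaustion): Scale B, Scale A.
Smallest convergent = 0.70. Discriminant values: 0.49, 0.42, 0.76, 0.41; count ≥ 0.70 → 1.

1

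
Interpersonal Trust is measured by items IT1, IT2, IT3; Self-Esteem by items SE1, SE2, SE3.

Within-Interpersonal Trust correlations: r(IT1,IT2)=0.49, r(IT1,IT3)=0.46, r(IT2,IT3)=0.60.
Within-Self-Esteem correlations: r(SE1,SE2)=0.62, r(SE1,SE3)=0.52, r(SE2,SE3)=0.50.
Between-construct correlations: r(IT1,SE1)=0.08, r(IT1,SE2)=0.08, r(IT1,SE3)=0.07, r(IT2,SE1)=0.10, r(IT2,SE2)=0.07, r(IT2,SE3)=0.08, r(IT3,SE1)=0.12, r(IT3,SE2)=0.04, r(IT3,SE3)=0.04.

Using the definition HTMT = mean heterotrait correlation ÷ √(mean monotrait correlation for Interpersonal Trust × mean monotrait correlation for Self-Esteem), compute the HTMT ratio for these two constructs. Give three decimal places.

Between-construct mean = 0.68/9 = 0.0756.
Mean within-IT = 1.55/3 = 0.5167; mean within-SE = 1.64/3 = 0.5467.
Geometric mean = √(0.5167 × 0.5467) = 0.5315.
HTMT = 0.0756 / 0.5315 = 0.142.

0.142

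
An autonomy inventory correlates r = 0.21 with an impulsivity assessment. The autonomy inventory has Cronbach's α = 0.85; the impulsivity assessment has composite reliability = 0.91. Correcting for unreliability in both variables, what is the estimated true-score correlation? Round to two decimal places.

r_true = r_obs / √(r_xx · r_yy) = 0.21 / √(0.85 × 0.91) = 0.21 / √0.7735 = 0.21 / 0.8795 ≈ 0.24.

0.24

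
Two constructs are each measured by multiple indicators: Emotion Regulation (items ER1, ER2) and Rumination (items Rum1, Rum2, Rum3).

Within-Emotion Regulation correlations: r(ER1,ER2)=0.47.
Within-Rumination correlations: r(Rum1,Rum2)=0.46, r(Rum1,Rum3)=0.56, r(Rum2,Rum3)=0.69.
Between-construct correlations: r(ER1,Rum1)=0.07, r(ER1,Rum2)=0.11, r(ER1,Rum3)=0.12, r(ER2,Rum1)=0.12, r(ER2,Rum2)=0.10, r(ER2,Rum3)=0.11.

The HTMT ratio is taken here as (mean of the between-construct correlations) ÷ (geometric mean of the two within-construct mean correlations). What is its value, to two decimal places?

Between-construct mean = 0.63/6 = 0.1050.
Mean within-ER = 0.47/1 = 0.4700; mean within-Rum = 1.71/3 = 0.5700.
Geometric mean = √(0.4700 × 0.5700) = 0.5176.
HTMT = 0.1050 / 0.5176 = 0.20.

0.20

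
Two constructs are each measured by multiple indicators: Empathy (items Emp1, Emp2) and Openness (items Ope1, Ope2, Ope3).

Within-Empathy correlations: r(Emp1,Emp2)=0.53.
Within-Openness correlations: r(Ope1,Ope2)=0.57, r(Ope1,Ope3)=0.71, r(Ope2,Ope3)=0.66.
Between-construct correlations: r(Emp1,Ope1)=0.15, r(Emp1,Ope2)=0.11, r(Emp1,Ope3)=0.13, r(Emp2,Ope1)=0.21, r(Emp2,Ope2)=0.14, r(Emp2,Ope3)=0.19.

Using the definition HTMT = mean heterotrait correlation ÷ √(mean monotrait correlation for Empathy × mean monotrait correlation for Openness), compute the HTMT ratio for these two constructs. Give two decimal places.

0.26

Between-construct mean = 0.93/6 = 0.1550.
Mean within-Emp = 0.53/1 = 0.5300; mean within-Ope = 1.94/3 = 0.6467.
Geometric mean = √(0.5300 × 0.6467) = 0.5854.
HTMT = 0.1550 / 0.5854 = 0.26.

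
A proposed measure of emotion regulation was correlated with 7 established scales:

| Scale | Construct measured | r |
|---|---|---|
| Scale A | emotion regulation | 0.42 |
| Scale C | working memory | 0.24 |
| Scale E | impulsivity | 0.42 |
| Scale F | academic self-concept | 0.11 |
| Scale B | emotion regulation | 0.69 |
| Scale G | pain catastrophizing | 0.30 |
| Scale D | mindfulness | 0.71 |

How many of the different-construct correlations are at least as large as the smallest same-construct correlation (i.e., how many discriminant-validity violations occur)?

2

Convergent (same construct = emotion regulation): Scale A, Scale B.
Smallest convergent = 0.42. Discriminant values: 0.24, 0.42, 0.11, 0.30, 0.71; count ≥ 0.42 → 2.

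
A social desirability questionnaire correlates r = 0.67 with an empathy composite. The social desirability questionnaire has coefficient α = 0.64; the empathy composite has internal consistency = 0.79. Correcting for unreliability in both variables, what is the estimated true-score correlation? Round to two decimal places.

r_true = r_obs / √(r_xx · r_yy) = 0.67 / √(0.64 × 0.79) = 0.67 / √0.5056 = 0.67 / 0.7111 ≈ 0.94.

0.94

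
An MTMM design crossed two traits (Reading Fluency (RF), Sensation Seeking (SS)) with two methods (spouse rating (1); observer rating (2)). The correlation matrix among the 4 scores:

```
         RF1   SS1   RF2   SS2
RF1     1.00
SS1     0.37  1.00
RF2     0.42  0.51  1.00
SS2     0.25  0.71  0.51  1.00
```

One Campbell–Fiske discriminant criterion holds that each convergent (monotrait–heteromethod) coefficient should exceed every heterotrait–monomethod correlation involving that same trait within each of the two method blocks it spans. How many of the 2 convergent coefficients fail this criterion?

1

Each convergent coefficient versus the relevant comparison correlations:
RF (methods 1·2): 0.42 vs {0.37, 0.51} → fail.
SS (methods 1·2): 0.71 vs {0.37, 0.51} → pass.
1 of 2 fail.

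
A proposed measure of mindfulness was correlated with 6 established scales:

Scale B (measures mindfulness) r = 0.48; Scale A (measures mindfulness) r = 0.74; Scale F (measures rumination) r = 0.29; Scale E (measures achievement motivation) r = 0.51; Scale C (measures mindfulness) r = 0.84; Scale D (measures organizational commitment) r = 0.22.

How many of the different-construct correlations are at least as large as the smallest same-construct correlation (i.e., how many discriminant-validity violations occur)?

Convergent (same construct = mindfulness): Scale B, Scale A, Scale C.
Smallest convergent = 0.48. Discriminant values: 0.29, 0.51, 0.22; count ≥ 0.48 → 1.

1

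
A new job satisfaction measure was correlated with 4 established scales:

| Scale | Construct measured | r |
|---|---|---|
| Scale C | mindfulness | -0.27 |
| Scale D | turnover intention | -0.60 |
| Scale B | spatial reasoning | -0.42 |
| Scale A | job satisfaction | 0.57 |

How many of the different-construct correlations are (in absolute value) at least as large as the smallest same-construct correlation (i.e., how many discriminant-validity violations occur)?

Convergent (same construct = job satisfaction): Scale A.
Smallest convergent = 0.57. Discriminant |r|: 0.27, 0.60, 0.42; count ≥ 0.57 → 1.

1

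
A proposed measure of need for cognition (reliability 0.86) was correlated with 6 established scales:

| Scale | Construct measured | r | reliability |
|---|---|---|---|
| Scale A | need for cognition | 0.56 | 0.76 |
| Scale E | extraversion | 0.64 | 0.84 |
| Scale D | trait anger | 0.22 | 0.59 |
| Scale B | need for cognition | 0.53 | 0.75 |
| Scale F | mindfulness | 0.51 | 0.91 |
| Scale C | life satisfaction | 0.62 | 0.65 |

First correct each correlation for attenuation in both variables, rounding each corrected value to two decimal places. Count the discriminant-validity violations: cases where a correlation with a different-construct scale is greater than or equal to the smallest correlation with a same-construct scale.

Disattenuated r (r / √(r_scale · r_new)):
  Scale A (conv): 0.56 / √(0.76·0.86) = 0.69
  Scale E (disc): 0.64 / √(0.84·0.86) = 0.75
  Scale D (disc): 0.22 / √(0.59·0.86) = 0.31
  Scale B (conv): 0.53 / √(0.75·0.86) = 0.66
  Scale F (disc): 0.51 / √(0.91·0.86) = 0.58
  Scale C (disc): 0.62 / √(0.65·0.86) = 0.83
Smallest convergent = 0.66. Discriminant values: 0.75, 0.31, 0.58, 0.83; count ≥ 0.66 → 2.

2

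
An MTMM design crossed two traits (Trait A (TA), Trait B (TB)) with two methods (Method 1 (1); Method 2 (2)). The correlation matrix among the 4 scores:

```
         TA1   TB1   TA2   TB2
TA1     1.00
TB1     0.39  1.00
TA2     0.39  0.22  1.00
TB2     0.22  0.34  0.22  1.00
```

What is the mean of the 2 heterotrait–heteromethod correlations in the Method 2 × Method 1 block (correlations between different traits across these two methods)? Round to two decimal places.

HTHM values (method 2 × method 1): 0.22, 0.22; mean = 0.44/2 = 0.22.

0.22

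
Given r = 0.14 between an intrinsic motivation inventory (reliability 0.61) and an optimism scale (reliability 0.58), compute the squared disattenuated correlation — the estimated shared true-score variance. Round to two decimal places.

Disattenuated r = 0.14 / √(0.61 × 0.58) = 0.14 / 0.5948 = 0.2354.
Shared true-score variance = 0.2354² = 0.0554 ≈ 0.06.

0.06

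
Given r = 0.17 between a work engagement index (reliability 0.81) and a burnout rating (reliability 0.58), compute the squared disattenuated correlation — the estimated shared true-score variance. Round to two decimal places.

0.06

Disattenuated r = 0.17 / √(0.81 × 0.58) = 0.17 / 0.6854 = 0.2480.
Shared true-score variance = 0.2480² = 0.0615 ≈ 0.06.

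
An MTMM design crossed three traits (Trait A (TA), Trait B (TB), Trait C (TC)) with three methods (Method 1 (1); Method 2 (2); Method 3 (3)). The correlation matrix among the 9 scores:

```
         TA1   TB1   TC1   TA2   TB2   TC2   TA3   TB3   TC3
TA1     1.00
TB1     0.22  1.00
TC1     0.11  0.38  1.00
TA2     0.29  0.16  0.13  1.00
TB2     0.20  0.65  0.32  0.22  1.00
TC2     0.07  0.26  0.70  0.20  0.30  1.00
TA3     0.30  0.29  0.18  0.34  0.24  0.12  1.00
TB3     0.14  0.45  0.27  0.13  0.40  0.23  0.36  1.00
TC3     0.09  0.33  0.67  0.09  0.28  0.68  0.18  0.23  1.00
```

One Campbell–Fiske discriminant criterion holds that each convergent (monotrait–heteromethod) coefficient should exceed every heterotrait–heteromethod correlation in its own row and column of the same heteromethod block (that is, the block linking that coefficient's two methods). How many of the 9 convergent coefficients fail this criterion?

0

Convergent coefficients and their comparison sets:
TA (methods 1·2): 0.29 vs {0.20, 0.16, 0.07, 0.13} → pass.
TA (methods 1·3): 0.30 vs {0.14, 0.29, 0.09, 0.18} → pass.
TA (methods 2·3): 0.34 vs {0.13, 0.24, 0.09, 0.12} → pass.
TB (methods 1·2): 0.65 vs {0.16, 0.20, 0.26, 0.32} → pass.
TB (methods 1·3): 0.45 vs {0.29, 0.14, 0.33, 0.27} → pass.
TB (methods 2·3): 0.40 vs {0.24, 0.13, 0.28, 0.23} → pass.
TC (methods 1·2): 0.70 vs {0.13, 0.07, 0.32, 0.26} → pass.
TC (methods 1·3): 0.67 vs {0.18, 0.09, 0.27, 0.33} → pass.
TC (methods 2·3): 0.68 vs {0.12, 0.09, 0.23, 0.28} → pass.
0 of 9 fail.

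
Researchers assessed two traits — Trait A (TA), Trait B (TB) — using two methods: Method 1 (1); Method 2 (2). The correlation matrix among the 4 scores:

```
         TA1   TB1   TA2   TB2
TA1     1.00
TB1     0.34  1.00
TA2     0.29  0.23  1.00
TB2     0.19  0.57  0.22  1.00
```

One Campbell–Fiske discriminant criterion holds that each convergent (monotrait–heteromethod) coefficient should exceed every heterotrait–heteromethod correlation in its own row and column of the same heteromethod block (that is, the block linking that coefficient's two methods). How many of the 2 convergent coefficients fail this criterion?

0

Checking each validity diagonal entry against its comparison values:
TA (methods 1·2): 0.29 vs {0.19, 0.23} → pass.
TB (methods 1·2): 0.57 vs {0.23, 0.19} → pass.
0 of 2 fail.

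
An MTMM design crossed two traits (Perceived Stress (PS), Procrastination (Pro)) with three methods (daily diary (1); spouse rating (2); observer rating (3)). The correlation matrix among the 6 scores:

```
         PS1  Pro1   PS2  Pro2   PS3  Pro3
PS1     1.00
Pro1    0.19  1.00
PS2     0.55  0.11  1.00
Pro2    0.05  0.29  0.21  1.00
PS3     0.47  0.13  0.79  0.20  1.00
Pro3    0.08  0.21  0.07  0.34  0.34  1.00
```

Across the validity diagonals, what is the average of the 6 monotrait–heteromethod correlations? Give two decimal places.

0.44

Convergent values: 0.55, 0.47, 0.79, 0.29, 0.21, 0.34; mean = 2.65/6 = 0.44.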